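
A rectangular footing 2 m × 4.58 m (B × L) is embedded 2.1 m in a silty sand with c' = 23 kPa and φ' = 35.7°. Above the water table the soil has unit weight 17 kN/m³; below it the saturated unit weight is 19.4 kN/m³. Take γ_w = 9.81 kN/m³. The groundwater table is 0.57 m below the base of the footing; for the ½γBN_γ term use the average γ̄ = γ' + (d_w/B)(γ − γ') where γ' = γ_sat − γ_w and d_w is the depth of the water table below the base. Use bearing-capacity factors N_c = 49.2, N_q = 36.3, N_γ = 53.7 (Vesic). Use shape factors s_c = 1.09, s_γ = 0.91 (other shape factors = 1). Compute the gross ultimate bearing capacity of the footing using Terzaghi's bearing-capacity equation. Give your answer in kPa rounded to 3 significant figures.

q = γ·D_f = 17 × 2.1 = 35.7 kPa.
γ' = 9.59 kN/m³; averaging over the depth B below the base, γ̄ = γ' + (d_w/B)(γ − γ') = 11.702 kN/m³.
c·N_c·s_c = 23 × 49.2 × 1.09 = 1233.4 kPa
q·N_q = 35.7 × 36.3 = 1295.9 kPa
0.5·γ·B·N_γ·s_γ = 0.5 × 11.702 × 2 × 53.7 × 0.91 = 571.83 kPa
q_ult = 1233.4 + 1295.9 + 571.83 = 3101.2 kPa.

q_ult ≈ 3100 kPa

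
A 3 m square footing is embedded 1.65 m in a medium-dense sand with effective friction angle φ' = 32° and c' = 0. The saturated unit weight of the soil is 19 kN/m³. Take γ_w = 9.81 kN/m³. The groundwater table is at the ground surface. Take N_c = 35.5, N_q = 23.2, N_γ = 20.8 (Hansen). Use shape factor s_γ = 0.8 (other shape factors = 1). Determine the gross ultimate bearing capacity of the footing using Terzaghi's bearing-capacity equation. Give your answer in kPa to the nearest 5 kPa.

q_ult ≈ 580 kPa

Water table at ground surface, so effective unit weight γ' = 19 − 9.81 = 9.19 kN/m³ is used throughout; overburden q = 9.19 × 1.65 = 15.163 kPa; the same γ' applies in the ½γBN_γ term.
Surcharge term q·N_q = 15.163 × 23.2 = 351.79 kPa; self-weight term 0.5·γ·B·N_γ·s_γ = 0.5 × 9.19 × 3 × 20.8 × 0.8 = 229.38 kPa.
q_ult = 351.79 + 229.38 = 581.18 kPa.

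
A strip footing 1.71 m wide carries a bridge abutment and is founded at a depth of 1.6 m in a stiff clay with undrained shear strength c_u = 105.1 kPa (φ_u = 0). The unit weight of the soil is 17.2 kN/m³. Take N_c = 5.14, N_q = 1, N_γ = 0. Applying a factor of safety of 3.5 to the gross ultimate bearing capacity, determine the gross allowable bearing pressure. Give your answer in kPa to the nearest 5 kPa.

q_all ≈ 160 kPa

Effective surcharge at the founding depth q = γ·D_f = 17.2 × 1.6 = 27.52 kPa.
q_ult = c·N_c + q·N_q
     = 105.1 × 5.14 + 27.52 × 1
     = 540.21 + 27.52 = 567.73 kPa.
q_all = q_ult / FS = 567.73 / 3.5 = 162.21 kPa.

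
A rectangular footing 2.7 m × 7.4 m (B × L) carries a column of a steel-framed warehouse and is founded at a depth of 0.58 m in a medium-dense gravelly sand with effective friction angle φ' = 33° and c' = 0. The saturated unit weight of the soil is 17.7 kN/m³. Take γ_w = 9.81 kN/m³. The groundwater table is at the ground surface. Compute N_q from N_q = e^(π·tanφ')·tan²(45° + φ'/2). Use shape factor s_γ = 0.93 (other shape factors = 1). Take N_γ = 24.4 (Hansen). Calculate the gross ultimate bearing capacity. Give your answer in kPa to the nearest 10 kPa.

tan33° = 0.6494, so N_q = e^(π×0.6494)·tan²(61.5°) = 7.692 × 3.392 = 26.09.
Water table at ground surface, so effective unit weight γ' = 17.7 − 9.81 = 7.89 kN/m³ is used throughout; overburden q = 7.89 × 0.58 = 4.5762 kPa; the same γ' applies in the ½γBN_γ term.
Surcharge term q·N_q = 4.5762 × 26.092 = 119.4 kPa; self-weight term 0.5·γ·B·N_γ·s_γ = 0.5 × 7.89 × 2.7 × 24.4 × 0.93 = 241.7 kPa.
q_ult = 119.4 + 241.7 = 361.11 kPa.

q_ult ≈ 360 kPa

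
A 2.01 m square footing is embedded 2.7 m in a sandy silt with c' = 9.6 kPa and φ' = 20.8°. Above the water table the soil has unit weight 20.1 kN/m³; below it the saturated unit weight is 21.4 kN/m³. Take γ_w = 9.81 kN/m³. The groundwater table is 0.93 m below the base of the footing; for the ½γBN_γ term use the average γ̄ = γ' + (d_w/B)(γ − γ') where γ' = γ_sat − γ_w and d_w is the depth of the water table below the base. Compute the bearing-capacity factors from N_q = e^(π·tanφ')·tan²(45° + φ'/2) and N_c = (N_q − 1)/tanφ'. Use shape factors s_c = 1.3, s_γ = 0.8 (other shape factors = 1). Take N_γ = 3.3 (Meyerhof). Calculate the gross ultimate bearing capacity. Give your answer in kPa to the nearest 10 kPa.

q_ult ≈ 610 kPa

tan20.8° = 0.3799, so N_q = e^(π×0.3799)·tan²(55.4°) = 3.298 × 2.101 = 6.93.
N_c = (6.93 − 1)/tan20.8° = 15.61.
Overburden at base level: q = 20.1 × 2.7 = 54.27 kPa.
The water table is 0.93 m below the base (< B = 2.01 m), so the ½γBN_γ term uses γ̄ = γ' + (d_w/B)(γ − γ') = 11.59 + (0.93/2.01)(20.1 − 11.59) = 15.527 kN/m³.
Cohesion term c·N_c·s_c = 9.6 × 15.612 × 1.3 = 194.84 kPa; surcharge term q·N_q = 54.27 × 6.9305 = 376.12 kPa; self-weight term 0.5·γ·B·N_γ·s_γ = 0.5 × 15.527 × 2.01 × 3.3 × 0.8 = 41.197 kPa.
q_ult = 194.84 + 376.12 + 41.197 = 612.15 kPa.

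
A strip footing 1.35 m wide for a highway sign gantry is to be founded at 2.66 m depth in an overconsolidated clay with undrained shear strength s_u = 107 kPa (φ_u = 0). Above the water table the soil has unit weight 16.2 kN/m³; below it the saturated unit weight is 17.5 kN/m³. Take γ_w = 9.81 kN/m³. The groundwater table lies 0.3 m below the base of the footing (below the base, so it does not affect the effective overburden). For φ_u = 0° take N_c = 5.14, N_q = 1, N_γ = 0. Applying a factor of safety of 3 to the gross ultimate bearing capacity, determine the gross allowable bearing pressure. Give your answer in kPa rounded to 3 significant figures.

Effective surcharge at the founding depth q = γ·D_f = 16.2 × 2.66 = 43.092 kPa.
q_ult = c·N_c + q·N_q
     = 107 × 5.14 + 43.092 × 1
     = 549.98 + 43.092 = 593.07 kPa.
q_all = q_ult / FS = 593.07 / 3 = 197.69 kPa.

q_all ≈ 198 kPa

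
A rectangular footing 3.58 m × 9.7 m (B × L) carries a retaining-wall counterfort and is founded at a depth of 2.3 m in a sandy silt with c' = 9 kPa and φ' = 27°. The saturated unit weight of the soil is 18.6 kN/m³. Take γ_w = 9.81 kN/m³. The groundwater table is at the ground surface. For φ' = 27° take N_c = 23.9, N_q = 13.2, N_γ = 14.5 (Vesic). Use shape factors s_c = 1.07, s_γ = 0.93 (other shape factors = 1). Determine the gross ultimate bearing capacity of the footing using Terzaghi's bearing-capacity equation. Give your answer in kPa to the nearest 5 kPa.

q_ult ≈ 710 kPa

γ' = 18.6 − 9.81 = 8.79 kN/m³ (submerged throughout). q = 8.79 × 2.3 = 20.217 kPa; the same γ' applies in the ½γBN_γ term.
c·N_c·s_c = 9 × 23.9 × 1.07 = 230.16 kPa
q·N_q = 20.217 × 13.2 = 266.86 kPa
0.5·γ·B·N_γ·s_γ = 0.5 × 8.79 × 3.58 × 14.5 × 0.93 = 212.17 kPa
q_ult = 230.16 + 266.86 + 212.17 = 709.2 kPa.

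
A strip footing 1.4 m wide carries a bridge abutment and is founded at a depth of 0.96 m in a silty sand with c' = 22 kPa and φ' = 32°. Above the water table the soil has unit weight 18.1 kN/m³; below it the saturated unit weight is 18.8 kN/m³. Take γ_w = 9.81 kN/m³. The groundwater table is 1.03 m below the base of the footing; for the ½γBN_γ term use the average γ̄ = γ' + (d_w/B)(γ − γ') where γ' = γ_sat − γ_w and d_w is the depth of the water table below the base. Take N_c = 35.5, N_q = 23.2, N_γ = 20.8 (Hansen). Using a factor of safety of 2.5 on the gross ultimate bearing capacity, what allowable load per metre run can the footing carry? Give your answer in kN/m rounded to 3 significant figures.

q = γ·D_f = 18.1 × 0.96 = 17.376 kPa.
γ' = 8.99 kN/m³; averaging over the depth B below the base, γ̄ = γ' + (d_w/B)(γ − γ') = 15.692 kN/m³.
c·N_c = 22 × 35.5 = 781 kPa
q·N_q = 17.376 × 23.2 = 403.12 kPa
0.5·γ·B·N_γ = 0.5 × 15.692 × 1.4 × 20.8 = 228.48 kPa
q_ult = 781 + 403.12 + 228.48 = 1412.6 kPa.
Gross allowable pressure q_all = 1412.6 / 2.5 = 565.04 kPa.
Allowable wall load = q_all × B = 565.04 × 1.4 = 791.06 kN per metre run.

≈ 791 kN/m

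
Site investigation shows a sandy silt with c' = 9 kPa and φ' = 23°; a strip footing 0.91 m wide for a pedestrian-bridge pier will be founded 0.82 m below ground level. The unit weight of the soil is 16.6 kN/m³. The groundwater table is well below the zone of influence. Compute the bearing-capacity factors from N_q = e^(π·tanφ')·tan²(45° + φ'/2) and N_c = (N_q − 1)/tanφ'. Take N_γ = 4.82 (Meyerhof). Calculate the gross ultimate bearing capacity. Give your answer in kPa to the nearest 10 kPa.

q_ult ≈ 320 kPa

tan23° = 0.4245, so N_q = e^(π×0.4245)·tan²(56.5°) = 3.794 × 2.283 = 8.66.
N_c = (8.66 − 1)/tan23° = 18.05.
Overburden at base level: q = 16.6 × 0.82 = 13.612 kPa.
Cohesion term c·N_c = 9 × 18.049 = 162.44 kPa; surcharge term q·N_q = 13.612 × 8.6612 = 117.9 kPa; self-weight term 0.5·γ·B·N_γ = 0.5 × 16.6 × 0.91 × 4.82 = 36.405 kPa.
q_ult = 162.44 + 117.9 + 36.405 = 316.74 kPa.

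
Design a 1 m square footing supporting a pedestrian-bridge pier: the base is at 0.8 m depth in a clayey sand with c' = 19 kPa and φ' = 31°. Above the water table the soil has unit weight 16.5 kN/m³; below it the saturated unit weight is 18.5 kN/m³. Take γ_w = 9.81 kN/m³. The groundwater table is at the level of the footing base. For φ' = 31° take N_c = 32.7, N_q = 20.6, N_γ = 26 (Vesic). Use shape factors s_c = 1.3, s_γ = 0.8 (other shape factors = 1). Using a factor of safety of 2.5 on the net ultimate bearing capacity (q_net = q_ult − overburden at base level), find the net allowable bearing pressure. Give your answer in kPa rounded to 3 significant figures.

q = γ·D_f = 16.5 × 0.8 = 13.2 kPa.
For the ½γBN_γ term take γ' = 18.5 − 9.81 = 8.69 kN/m³ (soil below base is submerged).
c·N_c·s_c = 19 × 32.7 × 1.3 = 807.69 kPa
q·N_q = 13.2 × 20.6 = 271.92 kPa
0.5·γ·B·N_γ·s_γ = 0.5 × 8.69 × 1 × 26 × 0.8 = 90.376 kPa
q_ult = 807.69 + 271.92 + 90.376 = 1170 kPa.
q_net = 1170 − 13.2 = 1156.8 kPa.
q_all(net) = 1156.8 / 2.5 = 462.71 kPa.

q_all(net) ≈ 463 kPa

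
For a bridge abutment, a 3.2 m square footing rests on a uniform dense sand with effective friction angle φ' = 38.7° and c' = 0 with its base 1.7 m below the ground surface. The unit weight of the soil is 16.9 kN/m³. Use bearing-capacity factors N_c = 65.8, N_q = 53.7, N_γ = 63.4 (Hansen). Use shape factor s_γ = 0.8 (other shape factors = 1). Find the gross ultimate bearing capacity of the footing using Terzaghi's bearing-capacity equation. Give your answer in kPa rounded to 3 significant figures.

q_ult ≈ 2910 kPa

q = γ·D_f = 16.9 × 1.7 = 28.73 kPa.
q·N_q = 28.73 × 53.7 = 1542.8 kPa
0.5·γ·B·N_γ·s_γ = 0.5 × 16.9 × 3.2 × 63.4 × 0.8 = 1371.5 kPa
q_ult = 1542.8 + 1371.5 = 2914.3 kPa.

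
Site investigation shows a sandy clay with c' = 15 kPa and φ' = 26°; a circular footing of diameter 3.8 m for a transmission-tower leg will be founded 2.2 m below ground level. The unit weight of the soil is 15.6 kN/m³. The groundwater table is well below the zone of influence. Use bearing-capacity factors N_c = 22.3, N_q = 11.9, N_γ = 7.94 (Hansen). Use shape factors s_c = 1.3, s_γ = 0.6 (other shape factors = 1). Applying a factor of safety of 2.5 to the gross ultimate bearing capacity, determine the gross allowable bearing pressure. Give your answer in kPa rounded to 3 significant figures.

Overburden at base level: q = 15.6 × 2.2 = 34.32 kPa.
Cohesion term c·N_c·s_c = 15 × 22.3 × 1.3 = 434.85 kPa; surcharge term q·N_q = 34.32 × 11.9 = 408.41 kPa; self-weight term 0.5·γ·B·N_γ·s_γ = 0.5 × 15.6 × 3.8 × 7.94 × 0.6 = 141.2 kPa.
q_ult = 434.85 + 408.41 + 141.2 = 984.46 kPa.
q_all = q_ult / FS = 984.46 / 2.5 = 393.79 kPa.

q_all ≈ 394 kPa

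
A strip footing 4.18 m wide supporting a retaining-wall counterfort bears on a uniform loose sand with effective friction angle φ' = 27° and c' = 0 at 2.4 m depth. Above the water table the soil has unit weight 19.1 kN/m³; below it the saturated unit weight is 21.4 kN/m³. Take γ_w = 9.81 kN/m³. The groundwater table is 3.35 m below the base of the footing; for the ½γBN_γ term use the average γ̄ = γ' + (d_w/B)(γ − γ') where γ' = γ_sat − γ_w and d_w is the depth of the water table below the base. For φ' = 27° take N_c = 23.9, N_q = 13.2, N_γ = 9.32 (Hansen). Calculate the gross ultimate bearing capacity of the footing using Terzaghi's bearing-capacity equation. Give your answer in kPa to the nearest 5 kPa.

q_ult ≈ 950 kPa

q = γ·D_f = 19.1 × 2.4 = 45.84 kPa.
γ' = 11.59 kN/m³; averaging over the depth B below the base, γ̄ = γ' + (d_w/B)(γ − γ') = 17.609 kN/m³.
q·N_q = 45.84 × 13.2 = 605.09 kPa
0.5·γ·B·N_γ = 0.5 × 17.609 × 4.18 × 9.32 = 343 kPa
q_ult = 605.09 + 343 = 948.09 kPa.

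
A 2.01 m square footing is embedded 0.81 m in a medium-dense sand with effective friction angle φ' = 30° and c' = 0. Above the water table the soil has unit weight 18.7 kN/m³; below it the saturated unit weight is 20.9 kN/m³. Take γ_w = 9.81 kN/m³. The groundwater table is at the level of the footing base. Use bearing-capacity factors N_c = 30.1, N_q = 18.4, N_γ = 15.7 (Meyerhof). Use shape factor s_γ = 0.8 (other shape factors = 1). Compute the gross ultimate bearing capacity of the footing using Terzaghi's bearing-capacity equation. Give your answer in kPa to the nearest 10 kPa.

Overburden at base level: q = 18.7 × 0.81 = 15.147 kPa.
Below the base the soil is submerged, so the ½γBN_γ term uses γ' = 20.9 − 9.81 = 11.09 kN/m³.
Surcharge term q·N_q = 15.147 × 18.4 = 278.7 kPa; self-weight term 0.5·γ·B·N_γ·s_γ = 0.5 × 11.09 × 2.01 × 15.7 × 0.8 = 139.99 kPa.
q_ult = 278.7 + 139.99 = 418.69 kPa.

q_ult ≈ 420 kPa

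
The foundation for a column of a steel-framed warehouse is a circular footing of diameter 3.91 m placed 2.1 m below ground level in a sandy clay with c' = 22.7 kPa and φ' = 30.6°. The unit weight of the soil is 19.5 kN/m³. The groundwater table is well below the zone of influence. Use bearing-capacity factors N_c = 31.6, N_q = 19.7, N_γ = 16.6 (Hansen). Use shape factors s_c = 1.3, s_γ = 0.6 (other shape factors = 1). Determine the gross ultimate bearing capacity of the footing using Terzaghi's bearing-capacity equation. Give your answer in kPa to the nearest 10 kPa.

Effective surcharge at the founding depth q = γ·D_f = 19.5 × 2.1 = 40.95 kPa.
q_ult = c·N_c·s_c + q·N_q + 0.5·γ·B·N_γ·s_γ
     = 22.7 × 31.6 × 1.3 + 40.95 × 19.7 + 0.5 × 19.5 × 3.91 × 16.6 × 0.6
     = 932.52 + 806.72 + 379.7 = 2118.9 kPa.

q_ult ≈ 2120 kPa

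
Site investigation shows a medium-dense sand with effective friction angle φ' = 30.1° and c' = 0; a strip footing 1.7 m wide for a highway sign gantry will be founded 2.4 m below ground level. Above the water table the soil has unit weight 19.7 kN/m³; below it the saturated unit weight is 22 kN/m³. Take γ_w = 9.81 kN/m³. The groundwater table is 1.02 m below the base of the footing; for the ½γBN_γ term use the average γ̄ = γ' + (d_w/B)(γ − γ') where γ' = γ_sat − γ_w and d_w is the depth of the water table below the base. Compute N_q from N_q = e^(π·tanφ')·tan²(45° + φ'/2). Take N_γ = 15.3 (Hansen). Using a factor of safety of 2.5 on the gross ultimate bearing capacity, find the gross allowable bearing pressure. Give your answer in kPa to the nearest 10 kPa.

N_q = e^(π·tan30.1°)·tan²(60.05°) = 18.61.
Effective surcharge at the founding depth q = γ·D_f = 19.7 × 2.4 = 47.28 kPa.
With d_w = 1.02 m < B, γ̄ = 12.19 + (1.02/1.7) × (19.7 − 12.19) = 16.696 kN/m³.
q_ult = q·N_q + 0.5·γ·B·N_γ
     = 47.28 × 18.611 + 0.5 × 16.696 × 1.7 × 15.3
     = 879.94 + 217.13 = 1097.1 kPa.
q_all = 1097.1 / 2.5 = 438.83 kPa.

q_all ≈ 440 kPa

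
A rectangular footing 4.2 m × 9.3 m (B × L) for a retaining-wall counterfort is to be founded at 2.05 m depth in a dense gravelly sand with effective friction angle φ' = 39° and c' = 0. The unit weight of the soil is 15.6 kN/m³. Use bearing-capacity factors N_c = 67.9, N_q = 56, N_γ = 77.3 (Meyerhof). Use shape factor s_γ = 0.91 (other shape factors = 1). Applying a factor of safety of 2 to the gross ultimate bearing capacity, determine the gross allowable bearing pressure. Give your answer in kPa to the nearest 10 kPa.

q_all ≈ 2050 kPa

Overburden at base level: q = 15.6 × 2.05 = 31.98 kPa.
Surcharge term q·N_q = 31.98 × 56 = 1790.9 kPa; self-weight term 0.5·γ·B·N_γ·s_γ = 0.5 × 15.6 × 4.2 × 77.3 × 0.91 = 2304.4 kPa.
q_ult = 1790.9 + 2304.4 = 4095.3 kPa.
q_all = q_ult / FS = 4095.3 / 2 = 2047.7 kPa.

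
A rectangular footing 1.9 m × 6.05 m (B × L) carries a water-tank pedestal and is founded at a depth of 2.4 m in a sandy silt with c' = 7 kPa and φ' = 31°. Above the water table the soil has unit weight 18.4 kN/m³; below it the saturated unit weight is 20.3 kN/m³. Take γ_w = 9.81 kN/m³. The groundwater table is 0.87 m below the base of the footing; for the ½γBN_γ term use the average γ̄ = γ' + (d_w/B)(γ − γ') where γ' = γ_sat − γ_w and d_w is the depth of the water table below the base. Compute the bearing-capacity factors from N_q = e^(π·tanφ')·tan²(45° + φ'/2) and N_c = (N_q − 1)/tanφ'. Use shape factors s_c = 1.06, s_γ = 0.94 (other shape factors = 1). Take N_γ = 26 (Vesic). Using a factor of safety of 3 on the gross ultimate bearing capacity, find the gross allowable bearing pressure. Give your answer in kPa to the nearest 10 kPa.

q_all ≈ 490 kPa

N_q = e^(π·tan31°)·tan²(60.5°) = 20.63; N_c = (N_q − 1)/tanφ' = 32.67.
q = γ·D_f = 18.4 × 2.4 = 44.16 kPa.
γ' = 10.49 kN/m³; averaging over the depth B below the base, γ̄ = γ' + (d_w/B)(γ − γ') = 14.112 kN/m³.
c·N_c·s_c = 7 × 32.671 × 1.06 = 242.42 kPa
q·N_q = 44.16 × 20.631 = 911.06 kPa
0.5·γ·B·N_γ·s_γ = 0.5 × 14.112 × 1.9 × 26 × 0.94 = 327.65 kPa
q_ult = 242.42 + 911.06 + 327.65 = 1481.1 kPa.
q_all = 1481.1 / 3 = 493.71 kPa.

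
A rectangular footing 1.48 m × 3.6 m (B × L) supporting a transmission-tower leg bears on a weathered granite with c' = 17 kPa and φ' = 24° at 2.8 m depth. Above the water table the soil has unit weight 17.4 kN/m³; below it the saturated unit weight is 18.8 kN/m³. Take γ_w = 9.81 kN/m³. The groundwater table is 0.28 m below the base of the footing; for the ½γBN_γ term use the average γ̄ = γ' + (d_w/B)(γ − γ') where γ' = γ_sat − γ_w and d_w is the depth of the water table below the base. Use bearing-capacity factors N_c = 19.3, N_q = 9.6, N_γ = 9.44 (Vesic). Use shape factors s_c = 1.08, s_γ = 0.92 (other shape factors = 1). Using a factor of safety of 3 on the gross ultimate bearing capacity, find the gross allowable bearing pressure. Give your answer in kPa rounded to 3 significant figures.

q_all ≈ 297 kPa

Overburden at base level: q = 17.4 × 2.8 = 48.72 kPa.
The water table is 0.28 m below the base (< B = 1.48 m), so the ½γBN_γ term uses γ̄ = γ' + (d_w/B)(γ − γ') = 8.99 + (0.28/1.48)(17.4 − 8.99) = 10.581 kN/m³.
Cohesion term c·N_c·s_c = 17 × 19.3 × 1.08 = 354.35 kPa; surcharge term q·N_q = 48.72 × 9.6 = 467.71 kPa; self-weight term 0.5·γ·B·N_γ·s_γ = 0.5 × 10.581 × 1.48 × 9.44 × 0.92 = 68.002 kPa.
q_ult = 354.35 + 467.71 + 68.002 = 890.06 kPa.
q_all = 890.06 / 3 = 296.69 kPa.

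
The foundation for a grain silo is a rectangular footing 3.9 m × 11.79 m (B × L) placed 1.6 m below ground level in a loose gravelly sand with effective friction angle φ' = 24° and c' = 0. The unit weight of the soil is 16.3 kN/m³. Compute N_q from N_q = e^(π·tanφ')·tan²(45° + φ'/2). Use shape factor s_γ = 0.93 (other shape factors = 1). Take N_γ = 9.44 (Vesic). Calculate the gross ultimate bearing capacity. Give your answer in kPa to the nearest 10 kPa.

q_ult ≈ 530 kPa

tan24° = 0.4452, so N_q = e^(π×0.4452)·tan²(57°) = 4.05 × 2.371 = 9.6.
Effective surcharge at the founding depth q = γ·D_f = 16.3 × 1.6 = 26.08 kPa.
q_ult = q·N_q + 0.5·γ·B·N_γ·s_γ
     = 26.08 × 9.6034 + 0.5 × 16.3 × 3.9 × 9.44 × 0.93
     = 250.46 + 279.05 = 529.5 kPa.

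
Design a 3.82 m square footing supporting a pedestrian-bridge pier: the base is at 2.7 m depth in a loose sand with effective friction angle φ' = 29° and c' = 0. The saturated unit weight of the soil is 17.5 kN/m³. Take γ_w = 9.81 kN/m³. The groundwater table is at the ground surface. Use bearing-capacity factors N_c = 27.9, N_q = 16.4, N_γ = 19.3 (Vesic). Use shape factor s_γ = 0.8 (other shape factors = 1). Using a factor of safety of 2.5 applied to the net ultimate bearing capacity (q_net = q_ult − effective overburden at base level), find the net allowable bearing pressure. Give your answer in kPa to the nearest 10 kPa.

γ' = 17.5 − 9.81 = 7.69 kN/m³ (submerged throughout). q = 7.69 × 2.7 = 20.763 kPa; the same γ' applies in the ½γBN_γ term.
q·N_q = 20.763 × 16.4 = 340.51 kPa
0.5·γ·B·N_γ·s_γ = 0.5 × 7.69 × 3.82 × 19.3 × 0.8 = 226.78 kPa
q_ult = 340.51 + 226.78 = 567.29 kPa.
Net ultimate: q_net = 567.29 − 20.763 = 546.53 kPa.
q_all(net) = 546.53 / 2.5 = 218.61 kPa.

q_all(net) ≈ 220 kPa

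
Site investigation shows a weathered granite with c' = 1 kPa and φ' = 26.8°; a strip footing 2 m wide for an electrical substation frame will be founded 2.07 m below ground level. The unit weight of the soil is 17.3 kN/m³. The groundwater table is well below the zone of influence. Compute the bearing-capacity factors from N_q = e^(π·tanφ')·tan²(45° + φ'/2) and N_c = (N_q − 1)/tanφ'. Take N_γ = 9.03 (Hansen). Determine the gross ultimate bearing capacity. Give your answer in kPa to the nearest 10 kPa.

q_ult ≈ 640 kPa

tan26.8° = 0.5051, so N_q = e^(π×0.5051)·tan²(58.4°) = 4.889 × 2.642 = 12.92.
N_c = (12.92 − 1)/tan26.8° = 23.59.
q = γ·D_f = 17.3 × 2.07 = 35.811 kPa.
c·N_c = 1 × 23.591 = 23.591 kPa
q·N_q = 35.811 × 12.917 = 462.57 kPa
0.5·γ·B·N_γ = 0.5 × 17.3 × 2 × 9.03 = 156.22 kPa
q_ult = 23.591 + 462.57 + 156.22 = 642.38 kPa.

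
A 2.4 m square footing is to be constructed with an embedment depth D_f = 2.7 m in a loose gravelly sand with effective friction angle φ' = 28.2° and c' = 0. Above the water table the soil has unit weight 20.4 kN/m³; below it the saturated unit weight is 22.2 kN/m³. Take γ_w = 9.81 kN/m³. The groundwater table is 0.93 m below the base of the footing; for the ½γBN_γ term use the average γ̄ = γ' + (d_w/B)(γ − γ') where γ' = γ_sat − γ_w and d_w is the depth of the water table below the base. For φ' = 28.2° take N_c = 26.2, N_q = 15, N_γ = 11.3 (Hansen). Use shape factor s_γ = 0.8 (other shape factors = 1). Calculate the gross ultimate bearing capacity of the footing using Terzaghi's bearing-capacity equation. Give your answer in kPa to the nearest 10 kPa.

Overburden at base level: q = 20.4 × 2.7 = 55.08 kPa.
The water table is 0.93 m below the base (< B = 2.4 m), so the ½γBN_γ term uses γ̄ = γ' + (d_w/B)(γ − γ') = 12.39 + (0.93/2.4)(20.4 − 12.39) = 15.494 kN/m³.
Surcharge term q·N_q = 55.08 × 15 = 826.2 kPa; self-weight term 0.5·γ·B·N_γ·s_γ = 0.5 × 15.494 × 2.4 × 11.3 × 0.8 = 168.08 kPa.
q_ult = 826.2 + 168.08 = 994.28 kPa.

q_ult ≈ 990 kPa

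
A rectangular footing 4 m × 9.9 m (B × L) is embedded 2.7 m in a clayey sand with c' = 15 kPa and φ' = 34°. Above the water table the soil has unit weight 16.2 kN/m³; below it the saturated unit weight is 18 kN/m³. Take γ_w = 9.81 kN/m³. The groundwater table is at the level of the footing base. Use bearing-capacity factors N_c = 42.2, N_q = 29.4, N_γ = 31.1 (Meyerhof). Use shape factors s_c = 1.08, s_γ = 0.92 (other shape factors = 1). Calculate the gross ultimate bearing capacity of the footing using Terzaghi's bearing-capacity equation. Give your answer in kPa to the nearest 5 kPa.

q_ult ≈ 2440 kPa

q = γ·D_f = 16.2 × 2.7 = 43.74 kPa.
For the ½γBN_γ term take γ' = 18 − 9.81 = 8.19 kN/m³ (soil below base is submerged).
c·N_c·s_c = 15 × 42.2 × 1.08 = 683.64 kPa
q·N_q = 43.74 × 29.4 = 1286 kPa
0.5·γ·B·N_γ·s_γ = 0.5 × 8.19 × 4 × 31.1 × 0.92 = 468.66 kPa
q_ult = 683.64 + 1286 + 468.66 = 2438.3 kPa.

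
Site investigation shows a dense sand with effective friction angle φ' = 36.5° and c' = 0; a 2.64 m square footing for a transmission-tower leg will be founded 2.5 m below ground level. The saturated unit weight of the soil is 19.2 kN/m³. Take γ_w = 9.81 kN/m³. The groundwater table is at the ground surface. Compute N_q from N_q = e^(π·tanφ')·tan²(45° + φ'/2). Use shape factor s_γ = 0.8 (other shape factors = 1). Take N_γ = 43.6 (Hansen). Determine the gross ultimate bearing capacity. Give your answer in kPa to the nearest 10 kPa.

tan36.5° = 0.74, so N_q = e^(π×0.74)·tan²(63.25°) = 10.223 × 3.936 = 40.24.
With the water table at the surface the whole profile is submerged: γ' = 19.2 − 9.81 = 9.39 kN/m³, so q = γ'·D_f = 23.475 kPa; the same γ' applies in the ½γBN_γ term.
q_ult = q·N_q + 0.5·γ·B·N_γ·s_γ
     = 23.475 × 40.24 + 0.5 × 9.39 × 2.64 × 43.6 × 0.8
     = 944.62 + 432.33 = 1377 kPa.

q_ult ≈ 1380 kPa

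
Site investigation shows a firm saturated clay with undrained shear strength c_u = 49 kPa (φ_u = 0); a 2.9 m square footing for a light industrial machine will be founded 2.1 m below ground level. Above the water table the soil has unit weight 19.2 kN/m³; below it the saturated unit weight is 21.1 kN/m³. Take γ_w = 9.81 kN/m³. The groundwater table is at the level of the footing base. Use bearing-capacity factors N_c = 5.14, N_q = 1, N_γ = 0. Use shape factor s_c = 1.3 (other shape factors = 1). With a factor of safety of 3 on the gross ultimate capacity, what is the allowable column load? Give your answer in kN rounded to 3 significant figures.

P_all ≈ 1030 kN

Overburden at base level: q = 19.2 × 2.1 = 40.32 kPa.
Cohesion term c·N_c·s_c = 49 × 5.14 × 1.3 = 327.42 kPa; surcharge term q·N_q = 40.32 × 1 = 40.32 kPa.
q_ult = 327.42 + 40.32 = 367.74 kPa.
Gross allowable pressure q_all = 367.74 / 3 = 122.58 kPa.
Footing area = 8.41 m², so allowable column load = 122.58 × 8.41 = 1030.9 kN.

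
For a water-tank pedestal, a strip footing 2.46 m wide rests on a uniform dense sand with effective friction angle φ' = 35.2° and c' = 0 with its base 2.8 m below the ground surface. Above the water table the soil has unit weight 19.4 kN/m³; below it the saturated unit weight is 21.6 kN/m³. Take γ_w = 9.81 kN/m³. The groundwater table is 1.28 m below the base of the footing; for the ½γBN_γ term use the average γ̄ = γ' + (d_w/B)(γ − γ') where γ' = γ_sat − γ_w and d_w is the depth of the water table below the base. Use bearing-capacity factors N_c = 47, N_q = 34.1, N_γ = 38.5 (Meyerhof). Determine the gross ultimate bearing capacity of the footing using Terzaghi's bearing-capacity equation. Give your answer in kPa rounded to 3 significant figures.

Overburden at base level: q = 19.4 × 2.8 = 54.32 kPa.
The water table is 1.28 m below the base (< B = 2.46 m), so the ½γBN_γ term uses γ̄ = γ' + (d_w/B)(γ − γ') = 11.79 + (1.28/2.46)(19.4 − 11.79) = 15.75 kN/m³.
Surcharge term q·N_q = 54.32 × 34.1 = 1852.3 kPa; self-weight term 0.5·γ·B·N_γ = 0.5 × 15.75 × 2.46 × 38.5 = 745.83 kPa.
q_ult = 1852.3 + 745.83 = 2598.1 kPa.

q_ult ≈ 2600 kPa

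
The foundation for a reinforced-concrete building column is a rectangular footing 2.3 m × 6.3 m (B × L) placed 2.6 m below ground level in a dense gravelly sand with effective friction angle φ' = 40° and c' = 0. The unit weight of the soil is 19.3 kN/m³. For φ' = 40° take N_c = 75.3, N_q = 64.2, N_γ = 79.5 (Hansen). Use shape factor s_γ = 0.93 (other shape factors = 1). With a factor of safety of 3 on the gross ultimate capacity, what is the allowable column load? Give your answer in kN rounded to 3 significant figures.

Overburden at base level: q = 19.3 × 2.6 = 50.18 kPa.
Surcharge term q·N_q = 50.18 × 64.2 = 3221.6 kPa; self-weight term 0.5·γ·B·N_γ·s_γ = 0.5 × 19.3 × 2.3 × 79.5 × 0.93 = 1641 kPa.
q_ult = 3221.6 + 1641 = 4862.5 kPa.
Gross allowable pressure q_all = 4862.5 / 3 = 1620.8 kPa.
Footing area = 14.49 m², so allowable column load = 1620.8 × 14.49 = 23486 kN.

P_all ≈ 23500 kN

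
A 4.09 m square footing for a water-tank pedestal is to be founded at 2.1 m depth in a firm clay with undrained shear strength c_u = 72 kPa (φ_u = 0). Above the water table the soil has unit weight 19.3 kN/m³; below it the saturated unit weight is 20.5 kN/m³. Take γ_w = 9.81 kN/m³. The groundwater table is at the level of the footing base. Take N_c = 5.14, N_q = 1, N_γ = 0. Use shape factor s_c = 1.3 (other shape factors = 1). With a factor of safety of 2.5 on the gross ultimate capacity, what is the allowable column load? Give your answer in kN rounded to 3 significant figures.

P_all ≈ 3490 kN

q = γ·D_f = 19.3 × 2.1 = 40.53 kPa.
c·N_c·s_c = 72 × 5.14 × 1.3 = 481.1 kPa
q·N_q = 40.53 × 1 = 40.53 kPa
q_ult = 481.1 + 40.53 = 521.63 kPa.
Gross allowable pressure q_all = 521.63 / 2.5 = 208.65 kPa.
Footing area = 16.7281 m², so allowable column load = 208.65 × 16.7281 = 3490.4 kN.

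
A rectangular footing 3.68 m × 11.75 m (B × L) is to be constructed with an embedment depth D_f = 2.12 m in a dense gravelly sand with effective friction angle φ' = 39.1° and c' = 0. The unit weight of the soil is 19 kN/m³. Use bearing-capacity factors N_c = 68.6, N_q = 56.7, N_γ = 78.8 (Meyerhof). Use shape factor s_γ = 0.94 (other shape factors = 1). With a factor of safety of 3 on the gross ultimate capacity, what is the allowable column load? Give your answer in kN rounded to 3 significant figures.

P_all ≈ 70200 kN

Effective surcharge at the founding depth q = γ·D_f = 19 × 2.12 = 40.28 kPa.
q_ult = q·N_q + 0.5·γ·B·N_γ·s_γ
     = 40.28 × 56.7 + 0.5 × 19 × 3.68 × 78.8 × 0.94
     = 2283.9 + 2589.6 = 4873.4 kPa.
Gross allowable pressure q_all = 4873.4 / 3 = 1624.5 kPa.
Footing area = 43.24 m², so allowable column load = 1624.5 × 43.24 = 70242 kN.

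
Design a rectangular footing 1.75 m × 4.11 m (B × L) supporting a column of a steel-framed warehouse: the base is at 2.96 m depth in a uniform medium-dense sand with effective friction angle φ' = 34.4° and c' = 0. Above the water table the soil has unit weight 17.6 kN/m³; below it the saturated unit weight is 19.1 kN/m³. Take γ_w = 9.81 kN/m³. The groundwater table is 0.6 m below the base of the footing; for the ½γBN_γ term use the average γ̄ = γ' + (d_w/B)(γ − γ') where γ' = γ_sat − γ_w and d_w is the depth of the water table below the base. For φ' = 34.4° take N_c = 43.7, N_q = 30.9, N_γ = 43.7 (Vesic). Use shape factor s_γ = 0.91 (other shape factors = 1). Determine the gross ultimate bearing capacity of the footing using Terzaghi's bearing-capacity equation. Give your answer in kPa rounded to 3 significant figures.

q_ult ≈ 2030 kPa

Effective surcharge at the founding depth q = γ·D_f = 17.6 × 2.96 = 52.096 kPa.
With d_w = 0.6 m < B, γ̄ = 9.29 + (0.6/1.75) × (17.6 − 9.29) = 12.139 kN/m³.
q_ult = q·N_q + 0.5·γ·B·N_γ·s_γ
     = 52.096 × 30.9 + 0.5 × 12.139 × 1.75 × 43.7 × 0.91
     = 1609.8 + 422.4 = 2032.2 kPa.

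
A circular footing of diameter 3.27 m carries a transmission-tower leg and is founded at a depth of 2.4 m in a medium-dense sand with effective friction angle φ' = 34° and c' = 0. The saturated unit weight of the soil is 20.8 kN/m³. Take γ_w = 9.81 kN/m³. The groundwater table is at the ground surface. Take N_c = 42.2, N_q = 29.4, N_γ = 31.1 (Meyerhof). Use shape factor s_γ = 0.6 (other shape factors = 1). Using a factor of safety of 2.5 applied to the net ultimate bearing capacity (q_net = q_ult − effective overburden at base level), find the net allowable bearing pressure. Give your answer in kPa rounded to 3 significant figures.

q_all(net) ≈ 434 kPa

With the water table at the surface the whole profile is submerged: γ' = 20.8 − 9.81 = 10.99 kN/m³, so q = γ'·D_f = 26.376 kPa; the same γ' applies in the ½γBN_γ term.
q_ult = q·N_q + 0.5·γ·B·N_γ·s_γ
     = 26.376 × 29.4 + 0.5 × 10.99 × 3.27 × 31.1 × 0.6
     = 775.45 + 335.3 = 1110.7 kPa.
Net ultimate: q_net = 1110.7 − 26.376 = 1084.4 kPa.
q_all(net) = 1084.4 / 2.5 = 433.75 kPa.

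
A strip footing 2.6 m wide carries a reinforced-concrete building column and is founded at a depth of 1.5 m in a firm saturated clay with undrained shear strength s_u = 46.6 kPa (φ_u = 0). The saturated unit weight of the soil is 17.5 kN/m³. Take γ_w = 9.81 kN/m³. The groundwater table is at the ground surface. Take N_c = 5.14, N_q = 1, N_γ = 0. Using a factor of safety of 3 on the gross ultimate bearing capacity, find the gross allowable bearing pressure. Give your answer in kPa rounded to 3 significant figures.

With the water table at the surface the whole profile is submerged: γ' = 17.5 − 9.81 = 7.69 kN/m³, so q = γ'·D_f = 11.535 kPa.
q_ult = c·N_c + q·N_q
     = 46.6 × 5.14 + 11.535 × 1
     = 239.52 + 11.535 = 251.06 kPa.
q_all = 251.06 / 3 = 83.686 kPa.

q_all ≈ 83.7 kPa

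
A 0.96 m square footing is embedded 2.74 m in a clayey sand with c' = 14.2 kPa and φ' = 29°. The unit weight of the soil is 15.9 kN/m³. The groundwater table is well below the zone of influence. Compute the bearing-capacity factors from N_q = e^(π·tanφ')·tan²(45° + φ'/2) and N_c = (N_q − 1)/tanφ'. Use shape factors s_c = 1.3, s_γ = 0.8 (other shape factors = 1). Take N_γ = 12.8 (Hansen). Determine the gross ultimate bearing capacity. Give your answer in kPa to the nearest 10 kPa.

q_ult ≈ 1310 kPa

tan29° = 0.5543, so N_q = e^(π×0.5543)·tan²(59.5°) = 5.705 × 2.882 = 16.44.
N_c = (16.44 − 1)/tan29° = 27.86.
Overburden at base level: q = 15.9 × 2.74 = 43.566 kPa.
Cohesion term c·N_c·s_c = 14.2 × 27.86 × 1.3 = 514.3 kPa; surcharge term q·N_q = 43.566 × 16.443 = 716.37 kPa; self-weight term 0.5·γ·B·N_γ·s_γ = 0.5 × 15.9 × 0.96 × 12.8 × 0.8 = 78.152 kPa.
q_ult = 514.3 + 716.37 + 78.152 = 1308.8 kPa.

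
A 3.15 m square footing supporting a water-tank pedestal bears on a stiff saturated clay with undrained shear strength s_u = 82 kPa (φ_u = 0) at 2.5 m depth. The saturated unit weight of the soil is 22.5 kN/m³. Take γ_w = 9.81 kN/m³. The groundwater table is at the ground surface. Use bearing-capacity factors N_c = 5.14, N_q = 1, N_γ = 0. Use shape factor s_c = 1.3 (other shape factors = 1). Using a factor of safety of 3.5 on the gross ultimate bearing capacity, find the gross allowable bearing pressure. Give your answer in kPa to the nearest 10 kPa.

q_all ≈ 170 kPa

Water table at ground surface, so effective unit weight γ' = 22.5 − 9.81 = 12.69 kN/m³ is used throughout; overburden q = 12.69 × 2.5 = 31.725 kPa.
Cohesion term c·N_c·s_c = 82 × 5.14 × 1.3 = 547.92 kPa; surcharge term q·N_q = 31.725 × 1 = 31.725 kPa.
q_ult = 547.92 + 31.725 = 579.65 kPa.
q_all = 579.65 / 3.5 = 165.61 kPa.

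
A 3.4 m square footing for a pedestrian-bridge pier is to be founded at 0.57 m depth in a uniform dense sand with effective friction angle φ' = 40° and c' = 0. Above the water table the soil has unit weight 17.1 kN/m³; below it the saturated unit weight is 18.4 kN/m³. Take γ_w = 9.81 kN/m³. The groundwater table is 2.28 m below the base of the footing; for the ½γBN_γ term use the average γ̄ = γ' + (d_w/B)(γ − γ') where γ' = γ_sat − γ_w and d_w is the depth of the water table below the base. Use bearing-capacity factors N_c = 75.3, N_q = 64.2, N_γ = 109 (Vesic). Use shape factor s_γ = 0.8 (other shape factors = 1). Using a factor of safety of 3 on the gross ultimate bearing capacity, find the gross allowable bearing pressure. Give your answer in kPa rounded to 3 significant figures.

q_all ≈ 915 kPa

q = γ·D_f = 17.1 × 0.57 = 9.747 kPa.
γ' = 8.59 kN/m³; averaging over the depth B below the base, γ̄ = γ' + (d_w/B)(γ − γ') = 14.297 kN/m³.
q·N_q = 9.747 × 64.2 = 625.76 kPa
0.5·γ·B·N_γ·s_γ = 0.5 × 14.297 × 3.4 × 109 × 0.8 = 2119.3 kPa
q_ult = 625.76 + 2119.3 = 2745.1 kPa.
q_all = 2745.1 / 3 = 915.03 kPa.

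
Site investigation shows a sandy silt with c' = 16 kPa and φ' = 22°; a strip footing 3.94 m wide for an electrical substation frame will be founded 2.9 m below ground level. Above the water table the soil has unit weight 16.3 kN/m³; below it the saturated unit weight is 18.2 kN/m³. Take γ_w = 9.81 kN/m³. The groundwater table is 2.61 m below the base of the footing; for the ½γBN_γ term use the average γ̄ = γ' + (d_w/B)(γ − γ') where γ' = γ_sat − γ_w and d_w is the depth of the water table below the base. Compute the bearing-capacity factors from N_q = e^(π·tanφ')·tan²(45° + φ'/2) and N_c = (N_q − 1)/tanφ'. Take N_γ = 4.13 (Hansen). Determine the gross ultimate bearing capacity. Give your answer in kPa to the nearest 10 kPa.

tan22° = 0.404, so N_q = e^(π×0.404)·tan²(56°) = 3.558 × 2.198 = 7.82.
N_c = (7.82 − 1)/tan22° = 16.88.
Overburden at base level: q = 16.3 × 2.9 = 47.27 kPa.
The water table is 2.61 m below the base (< B = 3.94 m), so the ½γBN_γ term uses γ̄ = γ' + (d_w/B)(γ − γ') = 8.39 + (2.61/3.94)(16.3 − 8.39) = 13.63 kN/m³.
Cohesion term c·N_c = 16 × 16.883 = 270.13 kPa; surcharge term q·N_q = 47.27 × 7.8211 = 369.7 kPa; self-weight term 0.5·γ·B·N_γ = 0.5 × 13.63 × 3.94 × 4.13 = 110.89 kPa.
q_ult = 270.13 + 369.7 + 110.89 = 750.72 kPa.

q_ult ≈ 750 kPa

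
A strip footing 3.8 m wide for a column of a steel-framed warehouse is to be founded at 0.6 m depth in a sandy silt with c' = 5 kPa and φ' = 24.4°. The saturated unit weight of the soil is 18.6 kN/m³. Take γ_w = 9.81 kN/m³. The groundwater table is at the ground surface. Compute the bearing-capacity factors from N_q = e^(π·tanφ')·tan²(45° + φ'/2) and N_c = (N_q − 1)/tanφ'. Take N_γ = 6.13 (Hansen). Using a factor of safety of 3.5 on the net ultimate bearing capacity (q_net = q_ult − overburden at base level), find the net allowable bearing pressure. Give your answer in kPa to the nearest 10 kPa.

q_all(net) ≈ 70 kPa

N_q = e^(π·tan24.4°)·tan²(57.2°) = 10.01; N_c = (N_q − 1)/tanφ' = 19.87.
Water table at ground surface, so effective unit weight γ' = 18.6 − 9.81 = 8.79 kN/m³ is used throughout; overburden q = 8.79 × 0.6 = 5.274 kPa; the same γ' applies in the ½γBN_γ term.
Cohesion term c·N_c = 5 × 19.867 = 99.335 kPa; surcharge term q·N_q = 5.274 × 10.012 = 52.803 kPa; self-weight term 0.5·γ·B·N_γ = 0.5 × 8.79 × 3.8 × 6.13 = 102.38 kPa.
q_ult = 99.335 + 52.803 + 102.38 = 254.52 kPa.
q_net = 254.52 − 5.274 = 249.24 kPa.
q_all(net) = 249.24 / 3.5 = 71.212 kPa.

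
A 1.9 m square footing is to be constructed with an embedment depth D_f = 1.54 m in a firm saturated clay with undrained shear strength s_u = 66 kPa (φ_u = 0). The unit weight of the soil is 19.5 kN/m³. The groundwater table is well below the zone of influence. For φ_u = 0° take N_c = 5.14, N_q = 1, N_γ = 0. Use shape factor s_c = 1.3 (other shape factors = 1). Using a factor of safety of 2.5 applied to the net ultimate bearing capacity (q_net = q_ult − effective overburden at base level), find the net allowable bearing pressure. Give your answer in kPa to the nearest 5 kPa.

Overburden at base level: q = 19.5 × 1.54 = 30.03 kPa.
Cohesion term c·N_c·s_c = 66 × 5.14 × 1.3 = 441.01 kPa; surcharge term q·N_q = 30.03 × 1 = 30.03 kPa.
q_ult = 441.01 + 30.03 = 471.04 kPa.
Net ultimate: q_net = 471.04 − 30.03 = 441.01 kPa.
q_all(net) = 441.01 / 2.5 = 176.4 kPa.

q_all(net) ≈ 175 kPa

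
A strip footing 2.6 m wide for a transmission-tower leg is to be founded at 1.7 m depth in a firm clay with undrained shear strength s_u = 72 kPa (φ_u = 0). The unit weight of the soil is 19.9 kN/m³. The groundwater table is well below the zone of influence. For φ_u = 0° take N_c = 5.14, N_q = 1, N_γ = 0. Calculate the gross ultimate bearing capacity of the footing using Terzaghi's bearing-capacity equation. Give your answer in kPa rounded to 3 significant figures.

q = γ·D_f = 19.9 × 1.7 = 33.83 kPa.
c·N_c = 72 × 5.14 = 370.08 kPa
q·N_q = 33.83 × 1 = 33.83 kPa
q_ult = 370.08 + 33.83 = 403.91 kPa.

q_ult ≈ 404 kPa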